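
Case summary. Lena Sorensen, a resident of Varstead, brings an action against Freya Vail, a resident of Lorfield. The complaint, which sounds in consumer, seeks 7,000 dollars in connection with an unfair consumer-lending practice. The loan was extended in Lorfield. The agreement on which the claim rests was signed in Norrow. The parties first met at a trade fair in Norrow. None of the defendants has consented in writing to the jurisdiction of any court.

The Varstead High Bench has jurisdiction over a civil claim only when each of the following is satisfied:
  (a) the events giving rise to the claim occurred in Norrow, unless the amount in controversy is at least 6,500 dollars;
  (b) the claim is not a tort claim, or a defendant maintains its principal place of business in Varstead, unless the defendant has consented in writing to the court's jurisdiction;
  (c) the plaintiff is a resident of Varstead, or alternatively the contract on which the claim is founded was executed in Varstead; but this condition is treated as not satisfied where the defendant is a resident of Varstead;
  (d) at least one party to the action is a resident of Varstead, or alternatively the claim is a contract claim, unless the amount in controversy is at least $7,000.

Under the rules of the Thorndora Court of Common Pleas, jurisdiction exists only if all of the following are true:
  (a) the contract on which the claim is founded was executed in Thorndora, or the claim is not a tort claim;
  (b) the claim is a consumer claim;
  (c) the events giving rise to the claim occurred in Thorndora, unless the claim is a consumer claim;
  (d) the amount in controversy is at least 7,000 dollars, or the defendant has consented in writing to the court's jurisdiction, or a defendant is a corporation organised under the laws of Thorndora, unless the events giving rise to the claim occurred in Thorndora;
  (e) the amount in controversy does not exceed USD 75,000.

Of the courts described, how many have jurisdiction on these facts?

2

The Varstead High Bench:
  (a) The operative events occurred in Lorfield, not Norrow. But the amount in controversy is USD 7,000, which meets the USD 6,500 floor, and the 'unless' clause therefore excuses the requirement. Satisfied.
  (b) The claim is a consumer claim, not a tort claim, which satisfies one of the alternatives. Met.
  (c) The plaintiff resides in Varstead, which satisfies one of the alternatives. The exception is not triggered, since the defendant resides in Lorfield, not Varstead. Condition met.
  (d) Lena Sorensen resides in Varstead — that alternative is enough. Satisfied.
  → The court has jurisdiction.
The Thorndora Court of Common Pleas:
  (a) The claim is a consumer claim, not a tort claim, so one alternative holds. Met.
  (b) The claim is a consumer claim. Satisfied.
  (c) The operative events occurred in Lorfield, not Thorndora. The proviso rescues it, though: the claim is a consumer claim. Satisfied.
  (d) The amount in controversy is USD 7,000, which meets the USD 7,000 floor, so one alternative holds. Met.
  (e) The amount in controversy is USD 7,000, within the 75,000 dollars ceiling. Condition met.
  → Jurisdiction lies.
Courts with jurisdiction: the Varstead High Bench, the Thorndora Court of Common Pleas — 2 in total.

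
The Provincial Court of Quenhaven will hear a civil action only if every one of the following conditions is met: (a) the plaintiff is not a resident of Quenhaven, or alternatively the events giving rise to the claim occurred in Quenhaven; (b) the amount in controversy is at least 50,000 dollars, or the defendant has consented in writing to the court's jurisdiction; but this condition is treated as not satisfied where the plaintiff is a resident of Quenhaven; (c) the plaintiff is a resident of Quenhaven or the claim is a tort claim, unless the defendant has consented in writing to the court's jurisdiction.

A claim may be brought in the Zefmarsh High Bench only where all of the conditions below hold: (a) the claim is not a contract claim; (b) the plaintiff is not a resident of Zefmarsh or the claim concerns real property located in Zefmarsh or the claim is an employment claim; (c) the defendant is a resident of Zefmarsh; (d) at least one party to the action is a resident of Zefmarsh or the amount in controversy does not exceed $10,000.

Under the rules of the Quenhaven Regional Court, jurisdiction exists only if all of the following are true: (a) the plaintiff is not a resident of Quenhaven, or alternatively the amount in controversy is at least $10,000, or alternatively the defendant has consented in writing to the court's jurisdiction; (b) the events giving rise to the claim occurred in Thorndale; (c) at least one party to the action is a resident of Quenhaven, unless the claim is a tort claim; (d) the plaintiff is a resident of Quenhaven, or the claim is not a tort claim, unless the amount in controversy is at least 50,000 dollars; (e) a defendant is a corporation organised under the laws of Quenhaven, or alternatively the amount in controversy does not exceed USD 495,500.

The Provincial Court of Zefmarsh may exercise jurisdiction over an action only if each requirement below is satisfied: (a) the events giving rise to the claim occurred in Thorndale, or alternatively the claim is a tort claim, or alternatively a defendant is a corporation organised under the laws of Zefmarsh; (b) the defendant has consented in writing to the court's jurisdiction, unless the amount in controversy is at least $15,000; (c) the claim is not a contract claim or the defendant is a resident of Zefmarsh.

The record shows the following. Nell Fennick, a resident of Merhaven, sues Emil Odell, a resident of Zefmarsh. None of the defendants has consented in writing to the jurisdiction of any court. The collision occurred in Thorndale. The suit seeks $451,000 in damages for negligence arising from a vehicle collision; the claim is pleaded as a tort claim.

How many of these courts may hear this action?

The Provincial Court of Quenhaven:
  (a) The plaintiff resides in Merhaven, which is not Quenhaven — that alternative is enough. Condition met.
  (b) The amount in controversy is USD 451,000, which meets the 50,000 dollars floor — that alternative is enough. The exception is not triggered, since the plaintiff resides in Merhaven, not Quenhaven. Met.
  (c) The claim is a tort claim — that alternative is enough. Condition met.
  → Every requirement is satisfied — jurisdiction.
The Zefmarsh High Bench:
  (a) The claim is a tort claim, not a contract claim. Met.
  (b) The plaintiff resides in Merhaven, which is not Zefmarsh, so one alternative holds. Satisfied.
  (c) The defendant resides in Zefmarsh. Condition met.
  (d) Emil Odell resides in Zefmarsh — that alternative is enough. Condition met.
  → Every requirement is satisfied — jurisdiction.
The Quenhaven Regional Court:
  (a) The plaintiff resides in Merhaven, which is not Quenhaven, which satisfies one of the alternatives. Condition met.
  (b) The operative events occurred in Thorndale. Condition met.
  (c) No party resides in Quenhaven. The proviso rescues it, though: the claim is a tort claim. Satisfied.
  (d) The plaintiff resides in Merhaven, not Quenhaven; the claim is a tort claim — every alternative fails. However, the amount in controversy is 451,000 dollars, which meets the USD 50,000 floor, so the 'unless' proviso supplies this condition. Met.
  (e) The amount in controversy is $451,000, within the USD 495,500 ceiling, so this disjunct is met. Satisfied.
  → Jurisdiction lies.
The Provincial Court of Zefmarsh:
  (a) The operative events occurred in Thorndale — that alternative is enough. Condition met.
  (b) No such written consent has been filed. The proviso rescues it, though: the amount in controversy is 451,000 dollars, which meets the USD 15,000 floor. Satisfied.
  (c) The claim is a tort claim, not a contract claim, so one alternative holds. Met.
  → All conditions met; jurisdiction exists.
Courts with jurisdiction: the Provincial Court of Quenhaven, the Zefmarsh High Bench, the Quenhaven Regional Court, the Provincial Court of Zefmarsh — 4 in total.

4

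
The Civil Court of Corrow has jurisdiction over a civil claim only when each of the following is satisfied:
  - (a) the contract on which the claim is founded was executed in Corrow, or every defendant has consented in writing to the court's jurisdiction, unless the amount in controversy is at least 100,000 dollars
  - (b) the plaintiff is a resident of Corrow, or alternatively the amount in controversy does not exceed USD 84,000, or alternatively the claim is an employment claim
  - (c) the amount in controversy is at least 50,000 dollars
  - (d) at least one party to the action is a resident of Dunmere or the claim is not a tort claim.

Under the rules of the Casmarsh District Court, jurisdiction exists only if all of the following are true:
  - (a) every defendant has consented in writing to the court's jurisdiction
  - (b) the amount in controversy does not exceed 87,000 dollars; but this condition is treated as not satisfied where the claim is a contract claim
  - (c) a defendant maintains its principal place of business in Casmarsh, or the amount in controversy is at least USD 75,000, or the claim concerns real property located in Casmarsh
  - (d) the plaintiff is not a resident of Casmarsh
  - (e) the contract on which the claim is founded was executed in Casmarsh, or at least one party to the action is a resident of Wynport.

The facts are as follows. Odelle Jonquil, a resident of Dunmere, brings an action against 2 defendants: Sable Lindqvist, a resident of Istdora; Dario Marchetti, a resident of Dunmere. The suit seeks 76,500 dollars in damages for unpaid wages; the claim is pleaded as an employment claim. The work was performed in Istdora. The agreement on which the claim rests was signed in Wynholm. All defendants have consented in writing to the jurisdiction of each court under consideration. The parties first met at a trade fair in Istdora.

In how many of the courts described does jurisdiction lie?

1

The Civil Court of Corrow:
  (a) Every defendant has filed written consent, which satisfies one of the alternatives. Condition met.
  (b) The amount in controversy is 76,500 dollars, within the 84,000 dollars ceiling, which satisfies one of the alternatives. Satisfied.
  (c) The amount in controversy is USD 76,500, which meets the $50,000 floor. Met.
  (d) Odelle Jonquil resides in Dunmere, so this disjunct is met. Satisfied.
  → Jurisdiction lies.
The Casmarsh District Court:
  (a) Every defendant has filed written consent. Condition met.
  (b) The amount in controversy is USD 76,500, within the $87,000 ceiling. And the carve-out is inapplicable — the claim is an employment claim, not a contract claim. Condition met.
  (c) The amount in controversy is 76,500 dollars, which meets the USD 75,000 floor, so this disjunct is met. Met.
  (d) The plaintiff resides in Dunmere, which is not Casmarsh. Satisfied.
  (e) The contract was executed in Wynholm, not Casmarsh; no party resides in Wynport — no alternative holds. Condition not met.
  → No jurisdiction.
Courts with jurisdiction: the Civil Court of Corrow — 1 in total.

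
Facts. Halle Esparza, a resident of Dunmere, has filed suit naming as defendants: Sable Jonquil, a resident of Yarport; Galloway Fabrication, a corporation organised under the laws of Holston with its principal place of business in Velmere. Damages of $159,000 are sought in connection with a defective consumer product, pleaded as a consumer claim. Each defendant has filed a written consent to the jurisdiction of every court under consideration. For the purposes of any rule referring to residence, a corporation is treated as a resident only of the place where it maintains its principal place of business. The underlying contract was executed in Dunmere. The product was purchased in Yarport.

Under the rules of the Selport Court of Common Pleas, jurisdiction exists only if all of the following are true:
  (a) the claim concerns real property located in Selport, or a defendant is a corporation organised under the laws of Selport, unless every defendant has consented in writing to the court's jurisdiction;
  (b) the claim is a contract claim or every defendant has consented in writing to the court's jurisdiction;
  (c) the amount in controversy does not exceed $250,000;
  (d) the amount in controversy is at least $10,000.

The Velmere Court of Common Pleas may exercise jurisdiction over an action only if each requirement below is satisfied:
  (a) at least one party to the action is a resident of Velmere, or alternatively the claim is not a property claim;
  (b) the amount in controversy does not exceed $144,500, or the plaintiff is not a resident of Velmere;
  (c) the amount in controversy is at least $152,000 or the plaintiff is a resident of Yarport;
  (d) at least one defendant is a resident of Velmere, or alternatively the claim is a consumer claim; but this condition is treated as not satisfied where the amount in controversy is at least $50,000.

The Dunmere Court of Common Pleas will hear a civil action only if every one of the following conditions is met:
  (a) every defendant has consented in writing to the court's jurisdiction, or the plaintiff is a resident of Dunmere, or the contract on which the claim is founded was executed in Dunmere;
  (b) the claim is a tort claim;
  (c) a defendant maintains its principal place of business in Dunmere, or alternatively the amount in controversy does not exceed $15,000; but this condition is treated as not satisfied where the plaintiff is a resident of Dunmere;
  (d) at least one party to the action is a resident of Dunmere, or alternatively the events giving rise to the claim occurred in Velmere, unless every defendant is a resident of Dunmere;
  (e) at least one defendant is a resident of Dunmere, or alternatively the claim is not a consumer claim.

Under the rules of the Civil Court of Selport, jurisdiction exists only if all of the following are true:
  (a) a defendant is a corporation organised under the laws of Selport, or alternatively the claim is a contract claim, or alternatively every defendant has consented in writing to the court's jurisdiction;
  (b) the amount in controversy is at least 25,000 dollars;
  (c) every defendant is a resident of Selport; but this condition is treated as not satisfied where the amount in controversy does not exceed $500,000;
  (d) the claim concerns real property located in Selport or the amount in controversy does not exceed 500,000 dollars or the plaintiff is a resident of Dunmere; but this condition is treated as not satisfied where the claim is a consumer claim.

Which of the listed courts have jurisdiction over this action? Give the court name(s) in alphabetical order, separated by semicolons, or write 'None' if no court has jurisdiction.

The Selport Court of Common Pleas:
  (a) The claim does not concern real property; the corporate defendant(s) are organised in Holston, not Selport — no alternative holds. But every defendant has filed written consent, and the 'unless' clause therefore excuses the requirement. Condition met.
  (b) Every defendant has filed written consent, which satisfies one of the alternatives. Condition met.
  (c) The amount in controversy is $159,000, within the $250,000 ceiling. Condition met.
  (d) The amount in controversy is $159,000, which meets the 10,000 dollars floor. Met.
  → Every requirement is satisfied — jurisdiction.
The Velmere Court of Common Pleas:
  (a) Galloway Fabrication resides in Velmere, so this disjunct is met. Met.
  (b) The plaintiff resides in Dunmere, which is not Velmere — that alternative is enough. Met.
  (c) The amount in controversy is 159,000 dollars, which meets the $152,000 floor — that alternative is enough. Condition met.
  (d) Galloway Fabrication resides in Velmere, so this disjunct is met. But the carve-out bites: the amount in controversy is USD 159,000, which meets the $50,000 floor. Not satisfied.
  → At least one condition fails; no jurisdiction.
The Dunmere Court of Common Pleas:
  (a) Every defendant has filed written consent, so this disjunct is met. Condition met.
  (b) The claim is a consumer claim, not a tort claim. Not met.
  (c) The corporate defendant(s) have their principal place of business in Velmere, not Dunmere; the amount in controversy is 159,000 dollars, above the 15,000 dollars ceiling — no alternative holds. Not met.
  (d) Halle Esparza resides in Dunmere, which satisfies one of the alternatives. Condition met.
  (e) No defendant resides in Dunmere (they reside in Yarport, Velmere); the claim is a consumer claim — every alternative fails. Fails.
  → The court lacks jurisdiction.
The Civil Court of Selport:
  (a) Every defendant has filed written consent, so this disjunct is met. Condition met.
  (b) The amount in controversy is 159,000 dollars, which meets the $25,000 floor. Satisfied.
  (c) The defendants reside as follows — Sable Jonquil in Yarport, Galloway Fabrication in Velmere — not all in Selport. Fails.
  (d) The amount in controversy is 159,000 dollars, within the 500,000 dollars ceiling, which satisfies one of the alternatives. However, the claim is a consumer claim, which falls within the stated exception and so defeats the condition. Not met.
  → At least one condition fails; no jurisdiction.

the Selport Court of Common Pleas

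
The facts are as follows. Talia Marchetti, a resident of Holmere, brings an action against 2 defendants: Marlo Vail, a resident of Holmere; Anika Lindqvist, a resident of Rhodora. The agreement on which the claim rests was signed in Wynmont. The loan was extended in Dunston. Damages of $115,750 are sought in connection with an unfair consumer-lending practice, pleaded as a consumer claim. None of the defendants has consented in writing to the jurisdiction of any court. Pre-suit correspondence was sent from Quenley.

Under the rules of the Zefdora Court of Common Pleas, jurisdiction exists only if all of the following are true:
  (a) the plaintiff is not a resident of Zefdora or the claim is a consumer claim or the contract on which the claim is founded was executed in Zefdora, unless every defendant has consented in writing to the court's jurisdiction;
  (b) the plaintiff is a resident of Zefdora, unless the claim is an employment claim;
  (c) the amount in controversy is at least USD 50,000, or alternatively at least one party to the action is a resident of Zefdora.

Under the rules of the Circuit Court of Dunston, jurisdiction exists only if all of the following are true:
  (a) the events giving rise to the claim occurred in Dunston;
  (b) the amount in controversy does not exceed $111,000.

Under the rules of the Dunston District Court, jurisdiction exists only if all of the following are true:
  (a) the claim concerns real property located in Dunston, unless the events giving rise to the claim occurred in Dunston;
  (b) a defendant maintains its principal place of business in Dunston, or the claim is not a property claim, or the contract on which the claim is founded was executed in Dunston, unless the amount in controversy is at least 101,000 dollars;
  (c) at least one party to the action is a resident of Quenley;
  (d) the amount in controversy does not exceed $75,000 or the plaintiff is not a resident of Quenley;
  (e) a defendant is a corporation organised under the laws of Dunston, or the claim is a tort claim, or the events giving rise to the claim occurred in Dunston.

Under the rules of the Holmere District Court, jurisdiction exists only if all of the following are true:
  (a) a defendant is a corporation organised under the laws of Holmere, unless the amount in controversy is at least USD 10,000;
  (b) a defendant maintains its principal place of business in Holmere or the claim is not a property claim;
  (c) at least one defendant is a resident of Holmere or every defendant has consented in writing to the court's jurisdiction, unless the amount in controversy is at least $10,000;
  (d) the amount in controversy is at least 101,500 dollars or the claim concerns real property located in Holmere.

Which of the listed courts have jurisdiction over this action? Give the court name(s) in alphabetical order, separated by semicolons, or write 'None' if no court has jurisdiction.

the Holmere District Court

The Zefdora Court of Common Pleas:
  (a) The plaintiff resides in Holmere, which is not Zefdora, which satisfies one of the alternatives. Condition met.
  (b) The plaintiff resides in Holmere, not Zefdora. The proviso offers no rescue either, since the claim is a consumer claim, not an employment claim. Condition not met.
  (c) The amount in controversy is USD 115,750, which meets the 50,000 dollars floor, so one alternative holds. Satisfied.
  → No jurisdiction.
The Circuit Court of Dunston:
  (a) The operative events occurred in Dunston. Met.
  (b) The amount in controversy is 115,750 dollars, above the 111,000 dollars ceiling. Not met.
  → Not every requirement is met — no jurisdiction.
The Dunston District Court:
  (a) The claim does not concern real property. The proviso rescues it, though: the operative events occurred in Dunston. Satisfied.
  (b) The claim is a consumer claim, not a property claim, which satisfies one of the alternatives. Met.
  (c) No party resides in Quenley. Not met.
  (d) The plaintiff resides in Holmere, which is not Quenley, so this disjunct is met. Satisfied.
  (e) The operative events occurred in Dunston, so one alternative holds. Condition met.
  → No jurisdiction.
The Holmere District Court:
  (a) No defendant is a corporation. However, the amount in controversy is 115,750 dollars, which meets the 10,000 dollars floor, so the 'unless' proviso supplies this condition. Met.
  (b) The claim is a consumer claim, not a property claim, so this disjunct is met. Satisfied.
  (c) Marlo Vail resides in Holmere, so one alternative holds. Satisfied.
  (d) The amount in controversy is 115,750 dollars, which meets the 101,500 dollars floor — that alternative is enough. Met.
  → The court has jurisdiction.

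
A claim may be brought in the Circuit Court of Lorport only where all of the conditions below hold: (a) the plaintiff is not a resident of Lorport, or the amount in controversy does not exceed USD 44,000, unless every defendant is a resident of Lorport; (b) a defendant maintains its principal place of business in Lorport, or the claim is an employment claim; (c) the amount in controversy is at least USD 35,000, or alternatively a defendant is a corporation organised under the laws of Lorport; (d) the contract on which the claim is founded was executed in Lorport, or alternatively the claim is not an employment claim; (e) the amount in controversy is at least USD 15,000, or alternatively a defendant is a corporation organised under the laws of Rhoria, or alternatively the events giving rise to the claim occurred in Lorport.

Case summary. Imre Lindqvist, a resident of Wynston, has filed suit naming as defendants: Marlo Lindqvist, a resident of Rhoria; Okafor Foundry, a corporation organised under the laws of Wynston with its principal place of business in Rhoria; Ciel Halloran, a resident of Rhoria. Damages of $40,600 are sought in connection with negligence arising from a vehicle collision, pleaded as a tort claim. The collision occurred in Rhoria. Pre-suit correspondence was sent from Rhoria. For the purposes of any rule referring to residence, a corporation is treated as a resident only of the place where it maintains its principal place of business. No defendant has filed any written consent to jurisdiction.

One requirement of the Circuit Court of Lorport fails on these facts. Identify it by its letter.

The Circuit Court of Lorport:
  (a) The plaintiff resides in Wynston, which is not Lorport, so this disjunct is met. Met.
  (b) The corporate defendant(s) have their principal place of business in Rhoria, not Lorport; the claim is a tort claim, not an employment claim — every alternative fails. Condition not met.
  (c) The amount in controversy is USD 40,600, which meets the $35,000 floor, so this disjunct is met. Met.
  (d) The claim is a tort claim, not an employment claim, so this disjunct is met. Met.
  (e) The amount in controversy is $40,600, which meets the $15,000 floor, which satisfies one of the alternatives. Condition met.
Only condition (b) fails.

(b)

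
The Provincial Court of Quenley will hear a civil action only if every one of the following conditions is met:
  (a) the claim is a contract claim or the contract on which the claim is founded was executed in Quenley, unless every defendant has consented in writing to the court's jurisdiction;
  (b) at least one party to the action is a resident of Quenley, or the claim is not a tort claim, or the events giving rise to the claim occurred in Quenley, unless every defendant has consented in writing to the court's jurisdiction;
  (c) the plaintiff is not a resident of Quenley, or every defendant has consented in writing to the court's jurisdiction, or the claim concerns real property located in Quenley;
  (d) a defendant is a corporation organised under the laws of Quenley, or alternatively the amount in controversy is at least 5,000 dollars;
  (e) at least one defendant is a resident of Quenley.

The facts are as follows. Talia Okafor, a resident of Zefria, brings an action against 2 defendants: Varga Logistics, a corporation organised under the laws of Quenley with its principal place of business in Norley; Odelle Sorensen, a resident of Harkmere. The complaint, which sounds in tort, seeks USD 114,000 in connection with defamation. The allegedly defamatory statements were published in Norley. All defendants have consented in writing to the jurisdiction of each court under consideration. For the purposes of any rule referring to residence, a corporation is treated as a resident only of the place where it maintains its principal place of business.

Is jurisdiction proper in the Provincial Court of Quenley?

No

The Provincial Court of Quenley:
  (a) The claim is a tort claim, not a contract claim; no contract (and hence no place of execution) is alleged — every alternative fails. The proviso rescues it, though: every defendant has filed written consent. Met.
  (b) No party resides in Quenley; the claim is a tort claim; the operative events occurred in Norley, not Quenley — none of the alternatives is met. The proviso rescues it, though: every defendant has filed written consent. Met.
  (c) The plaintiff resides in Zefria, which is not Quenley, so one alternative holds. Condition met.
  (d) Varga Logistics is organised under the laws of Quenley, so one alternative holds. Condition met.
  (e) No defendant resides in Quenley (they reside in Norley, Harkmere). Fails.
  → The court lacks jurisdiction.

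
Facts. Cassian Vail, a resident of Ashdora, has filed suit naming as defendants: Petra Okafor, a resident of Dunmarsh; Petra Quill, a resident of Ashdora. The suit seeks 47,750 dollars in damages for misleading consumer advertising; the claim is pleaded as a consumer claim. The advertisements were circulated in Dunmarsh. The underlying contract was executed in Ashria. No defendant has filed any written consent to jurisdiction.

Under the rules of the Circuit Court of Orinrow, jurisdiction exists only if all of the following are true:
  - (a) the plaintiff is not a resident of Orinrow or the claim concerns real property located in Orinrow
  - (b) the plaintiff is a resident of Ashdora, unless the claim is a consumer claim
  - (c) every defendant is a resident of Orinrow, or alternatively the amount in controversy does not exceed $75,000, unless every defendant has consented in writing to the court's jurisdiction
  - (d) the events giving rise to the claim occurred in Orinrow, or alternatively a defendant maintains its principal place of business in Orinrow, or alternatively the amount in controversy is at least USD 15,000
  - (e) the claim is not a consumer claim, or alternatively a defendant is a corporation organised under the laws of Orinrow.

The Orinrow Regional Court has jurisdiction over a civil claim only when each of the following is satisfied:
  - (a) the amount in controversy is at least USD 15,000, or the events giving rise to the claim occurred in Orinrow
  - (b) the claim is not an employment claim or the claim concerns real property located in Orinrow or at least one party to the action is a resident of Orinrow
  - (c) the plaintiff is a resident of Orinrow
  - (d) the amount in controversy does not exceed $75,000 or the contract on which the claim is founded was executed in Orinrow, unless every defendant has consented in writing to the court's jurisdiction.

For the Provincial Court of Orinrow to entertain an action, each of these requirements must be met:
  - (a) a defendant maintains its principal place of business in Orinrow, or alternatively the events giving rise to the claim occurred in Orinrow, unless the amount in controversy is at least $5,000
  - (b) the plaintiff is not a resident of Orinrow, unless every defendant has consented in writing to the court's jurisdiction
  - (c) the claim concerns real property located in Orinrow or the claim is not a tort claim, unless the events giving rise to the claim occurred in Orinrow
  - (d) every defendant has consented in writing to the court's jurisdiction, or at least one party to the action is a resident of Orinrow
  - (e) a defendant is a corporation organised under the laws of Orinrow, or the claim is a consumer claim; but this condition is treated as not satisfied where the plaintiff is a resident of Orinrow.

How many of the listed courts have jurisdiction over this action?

The Circuit Court of Orinrow:
  (a) The plaintiff resides in Ashdora, which is not Orinrow, which satisfies one of the alternatives. Satisfied.
  (b) The plaintiff resides in Ashdora. Condition met.
  (c) The amount in controversy is $47,750, within the $75,000 ceiling — that alternative is enough. Met.
  (d) The amount in controversy is 47,750 dollars, which meets the $15,000 floor, so one alternative holds. Met.
  (e) The claim is a consumer claim; no defendant is a corporation — every alternative fails. Not met.
  → The court lacks jurisdiction.
The Orinrow Regional Court:
  (a) The amount in controversy is USD 47,750, which meets the 15,000 dollars floor, which satisfies one of the alternatives. Met.
  (b) The claim is a consumer claim, not an employment claim — that alternative is enough. Met.
  (c) The plaintiff resides in Ashdora, not Orinrow. Not satisfied.
  (d) The amount in controversy is USD 47,750, within the 75,000 dollars ceiling, which satisfies one of the alternatives. Condition met.
  → Not every requirement is met — no jurisdiction.
The Provincial Court of Orinrow:
  (a) No defendant is a corporation; the operative events occurred in Dunmarsh, not Orinrow — every alternative fails. However, the amount in controversy is $47,750, which meets the $5,000 floor, so the 'unless' proviso supplies this condition. Met.
  (b) The plaintiff resides in Ashdora, which is not Orinrow. Satisfied.
  (c) The claim is a consumer claim, not a tort claim, so this disjunct is met. Condition met.
  (d) No such written consent has been filed; no party resides in Orinrow — no alternative holds. Condition not met.
  (e) The claim is a consumer claim, so this disjunct is met. The exception is not triggered, since the plaintiff resides in Ashdora, not Orinrow. Condition met.
  → No jurisdiction.
No court satisfies all of its conditions.

0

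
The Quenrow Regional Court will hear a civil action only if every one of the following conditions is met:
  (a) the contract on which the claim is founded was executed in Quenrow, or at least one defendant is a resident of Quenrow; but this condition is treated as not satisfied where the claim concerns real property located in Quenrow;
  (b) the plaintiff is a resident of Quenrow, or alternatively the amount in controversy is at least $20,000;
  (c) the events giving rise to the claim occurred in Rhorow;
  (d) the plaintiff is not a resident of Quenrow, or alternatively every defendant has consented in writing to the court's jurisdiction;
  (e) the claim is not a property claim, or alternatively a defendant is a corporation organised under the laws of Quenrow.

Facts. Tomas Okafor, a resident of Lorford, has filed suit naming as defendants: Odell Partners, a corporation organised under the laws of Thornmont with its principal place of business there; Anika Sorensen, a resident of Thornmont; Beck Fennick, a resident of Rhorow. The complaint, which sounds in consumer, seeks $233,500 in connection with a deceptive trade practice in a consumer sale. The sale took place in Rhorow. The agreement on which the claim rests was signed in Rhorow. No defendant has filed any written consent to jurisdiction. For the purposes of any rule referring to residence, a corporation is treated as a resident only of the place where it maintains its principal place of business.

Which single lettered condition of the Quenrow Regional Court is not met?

(a)

The Quenrow Regional Court:
  (a) The contract was executed in Rhorow, not Quenrow; no defendant resides in Quenrow (they reside in Thornmont, Thornmont, Rhorow) — none of the alternatives is met. Fails.
  (b) The amount in controversy is 233,500 dollars, which meets the 20,000 dollars floor — that alternative is enough. Met.
  (c) The operative events occurred in Rhorow. Condition met.
  (d) The plaintiff resides in Lorford, which is not Quenrow, which satisfies one of the alternatives. Met.
  (e) The claim is a consumer claim, not a property claim — that alternative is enough. Condition met.
Only condition (a) fails.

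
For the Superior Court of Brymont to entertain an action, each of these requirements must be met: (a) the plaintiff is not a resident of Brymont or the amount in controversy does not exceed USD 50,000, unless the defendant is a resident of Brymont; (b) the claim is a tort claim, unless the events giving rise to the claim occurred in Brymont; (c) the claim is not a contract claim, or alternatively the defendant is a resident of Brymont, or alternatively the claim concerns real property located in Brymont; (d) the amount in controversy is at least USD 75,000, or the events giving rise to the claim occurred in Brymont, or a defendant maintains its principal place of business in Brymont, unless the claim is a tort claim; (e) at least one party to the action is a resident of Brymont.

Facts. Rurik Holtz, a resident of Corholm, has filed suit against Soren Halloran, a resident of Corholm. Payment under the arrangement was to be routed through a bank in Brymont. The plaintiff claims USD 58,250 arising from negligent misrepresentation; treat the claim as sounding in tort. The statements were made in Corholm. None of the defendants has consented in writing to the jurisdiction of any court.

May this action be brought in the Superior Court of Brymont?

The Superior Court of Brymont:
  (a) The plaintiff resides in Corholm, which is not Brymont, which satisfies one of the alternatives. Satisfied.
  (b) The claim is a tort claim. Met.
  (c) The claim is a tort claim, not a contract claim — that alternative is enough. Met.
  (d) The amount in controversy is USD 58,250, below the 75,000 dollars floor; the operative events occurred in Corholm, not Brymont; no defendant is a corporation — no alternative holds. But the claim is a tort claim, and the 'unless' clause therefore excuses the requirement. Condition met.
  (e) No party resides in Brymont. Not met.
  → Not every requirement is met — no jurisdiction.

No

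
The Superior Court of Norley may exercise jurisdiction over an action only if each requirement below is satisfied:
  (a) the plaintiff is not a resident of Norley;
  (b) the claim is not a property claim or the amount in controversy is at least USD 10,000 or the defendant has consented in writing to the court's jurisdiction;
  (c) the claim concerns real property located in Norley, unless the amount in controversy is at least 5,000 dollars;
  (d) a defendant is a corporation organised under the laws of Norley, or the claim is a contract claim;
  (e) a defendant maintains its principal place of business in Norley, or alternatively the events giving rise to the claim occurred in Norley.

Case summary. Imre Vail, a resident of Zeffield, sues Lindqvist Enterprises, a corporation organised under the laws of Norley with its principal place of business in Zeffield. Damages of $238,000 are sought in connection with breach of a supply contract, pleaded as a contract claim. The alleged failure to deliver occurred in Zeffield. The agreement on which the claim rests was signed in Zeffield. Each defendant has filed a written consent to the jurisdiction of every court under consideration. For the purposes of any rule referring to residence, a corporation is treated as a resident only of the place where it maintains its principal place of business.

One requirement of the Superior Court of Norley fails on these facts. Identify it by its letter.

(e)

The Superior Court of Norley:
  (a) The plaintiff resides in Zeffield, which is not Norley. Condition met.
  (b) The claim is a contract claim, not a property claim — that alternative is enough. Condition met.
  (c) The claim does not concern real property. The proviso rescues it, though: the amount in controversy is 238,000 dollars, which meets the 5,000 dollars floor. Condition met.
  (d) Lindqvist Enterprises is organised under the laws of Norley — that alternative is enough. Condition met.
  (e) The corporate defendant(s) have their principal place of business in Zeffield, not Norley; the operative events occurred in Zeffield, not Norley — every alternative fails. Not satisfied.
Only condition (e) fails.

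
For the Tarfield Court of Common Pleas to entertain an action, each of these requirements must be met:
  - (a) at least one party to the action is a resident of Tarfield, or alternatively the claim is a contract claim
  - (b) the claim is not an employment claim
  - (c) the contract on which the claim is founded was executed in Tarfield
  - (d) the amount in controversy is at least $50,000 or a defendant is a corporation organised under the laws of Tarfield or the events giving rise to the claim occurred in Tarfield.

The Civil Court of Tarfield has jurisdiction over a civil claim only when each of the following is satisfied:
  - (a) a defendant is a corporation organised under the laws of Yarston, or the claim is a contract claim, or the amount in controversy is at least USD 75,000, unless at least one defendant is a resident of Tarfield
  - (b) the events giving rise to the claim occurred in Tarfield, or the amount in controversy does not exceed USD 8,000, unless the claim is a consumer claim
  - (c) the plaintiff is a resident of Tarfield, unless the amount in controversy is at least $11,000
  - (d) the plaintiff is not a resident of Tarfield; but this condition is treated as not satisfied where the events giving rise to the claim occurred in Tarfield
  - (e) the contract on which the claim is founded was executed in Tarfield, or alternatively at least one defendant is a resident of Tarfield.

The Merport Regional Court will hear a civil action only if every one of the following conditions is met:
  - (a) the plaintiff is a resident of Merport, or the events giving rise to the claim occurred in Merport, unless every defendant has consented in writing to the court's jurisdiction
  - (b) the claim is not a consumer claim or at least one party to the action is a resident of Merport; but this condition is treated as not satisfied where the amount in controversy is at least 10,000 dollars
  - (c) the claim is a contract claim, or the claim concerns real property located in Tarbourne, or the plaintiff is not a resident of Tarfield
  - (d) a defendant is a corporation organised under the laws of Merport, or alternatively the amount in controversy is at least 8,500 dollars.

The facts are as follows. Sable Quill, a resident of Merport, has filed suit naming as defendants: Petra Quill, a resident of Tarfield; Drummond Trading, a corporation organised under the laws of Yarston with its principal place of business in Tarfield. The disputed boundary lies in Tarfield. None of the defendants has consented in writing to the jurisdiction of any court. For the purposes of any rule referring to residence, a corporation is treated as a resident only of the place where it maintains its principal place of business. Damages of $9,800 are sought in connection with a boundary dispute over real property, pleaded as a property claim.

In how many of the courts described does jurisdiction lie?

1

The Tarfield Court of Common Pleas:
  (a) Petra Quill resides in Tarfield, so one alternative holds. Satisfied.
  (b) The claim is a property claim, not an employment claim. Met.
  (c) No contract (and hence no place of execution) is alleged. Condition not met.
  (d) The operative events occurred in Tarfield, so this disjunct is met. Condition met.
  → At least one condition fails; no jurisdiction.
The Civil Court of Tarfield:
  (a) Drummond Trading is organised under the laws of Yarston — that alternative is enough. Met.
  (b) The operative events occurred in Tarfield, so this disjunct is met. Satisfied.
  (c) The plaintiff resides in Merport, not Tarfield. Nor does the 'unless' clause help: the amount in controversy is $9,800, below the USD 11,000 floor. Fails.
  (d) The plaintiff resides in Merport, which is not Tarfield. But the carve-out bites: the operative events occurred in Tarfield. Condition not met.
  (e) Petra Quill resides in Tarfield, so this disjunct is met. Condition met.
  → Not every requirement is met — no jurisdiction.
The Merport Regional Court:
  (a) The plaintiff resides in Merport — that alternative is enough. Satisfied.
  (b) The claim is a property claim, not a consumer claim, so one alternative holds. And the carve-out is inapplicable — the amount in controversy is USD 9,800, below the $10,000 floor. Satisfied.
  (c) The plaintiff resides in Merport, which is not Tarfield, so this disjunct is met. Satisfied.
  (d) The amount in controversy is USD 9,800, which meets the $8,500 floor, which satisfies one of the alternatives. Condition met.
  → Every requirement is satisfied — jurisdiction.
Courts with jurisdiction: the Merport Regional Court — 1 in total.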